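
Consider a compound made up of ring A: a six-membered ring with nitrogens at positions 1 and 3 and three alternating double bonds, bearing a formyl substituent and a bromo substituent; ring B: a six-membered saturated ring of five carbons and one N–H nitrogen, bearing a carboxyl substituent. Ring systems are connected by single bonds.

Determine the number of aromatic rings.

1

Ring A has a continuous p-orbital overlap around the ring; 3 ring double bonds give 6 π electrons. 6 = 4(1)+2, so ring A is aromatic (pyrimidine).
Ring B has only sp³ atoms, so it is not fully conjugated — not aromatic (piperidine).
Aromatic: A. Total: 1.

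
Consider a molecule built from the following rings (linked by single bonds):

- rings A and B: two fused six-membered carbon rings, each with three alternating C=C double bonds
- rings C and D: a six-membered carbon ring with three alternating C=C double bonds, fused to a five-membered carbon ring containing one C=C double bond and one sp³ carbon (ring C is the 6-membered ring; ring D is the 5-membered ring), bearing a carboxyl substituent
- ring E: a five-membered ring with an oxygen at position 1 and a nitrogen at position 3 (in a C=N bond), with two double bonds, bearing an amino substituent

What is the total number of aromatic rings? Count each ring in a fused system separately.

4

Rings A and B form a fused bicyclic system with 10 sp² atoms and 10 π electrons from ring double bonds. 10 = 4(2)+2, so the system is aromatic and both rings count as aromatic (naphthalene).
Ring C is planar and fully conjugated; 3 ring double bonds give 6 π electrons. Since 6 = 4n+2 (n=1), ring C is aromatic (benzene ring).
Ring D has one sp³ carbon, so it is not fully conjugated — not aromatic (cyclopentene ring).
Ring E is planar and fully conjugated; 2 ring double bonds (4 π electrons) plus a heteroatom lone pair (2) give 6 π electrons. 6 = 4(1)+2, so ring E is aromatic (oxazole).
Aromatic: A, B, C, E. Total: 4.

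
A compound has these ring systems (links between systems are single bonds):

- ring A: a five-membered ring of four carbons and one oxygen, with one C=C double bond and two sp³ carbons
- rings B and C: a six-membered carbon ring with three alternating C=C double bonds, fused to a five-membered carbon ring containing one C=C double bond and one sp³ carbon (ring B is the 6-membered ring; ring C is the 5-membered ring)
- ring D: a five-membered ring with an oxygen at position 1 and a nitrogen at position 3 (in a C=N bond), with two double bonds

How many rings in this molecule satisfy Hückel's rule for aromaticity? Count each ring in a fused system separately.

Ring A has two sp³ carbons, so it is not fully conjugated — not aromatic (2,3-dihydrofuran).
Ring B is planar and fully conjugated; 3 ring double bonds give 6 π electrons. Since 6 = 4n+2 (n=1), ring B is aromatic (benzene ring).
Ring C has one sp³ carbon, so it is not fully conjugated — not aromatic (cyclopentene ring).
Ring D is planar and fully conjugated; 2 ring double bonds (4 π electrons) plus a heteroatom lone pair (2) give 6 π electrons. 6 = 4(1)+2, so ring D is aromatic (oxazole).
Aromatic: B, D. Total: 2.

2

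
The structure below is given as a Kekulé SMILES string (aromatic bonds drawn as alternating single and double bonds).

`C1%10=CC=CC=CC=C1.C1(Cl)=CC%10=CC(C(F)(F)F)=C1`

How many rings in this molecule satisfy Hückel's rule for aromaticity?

1

The SMILES encodes an eight-membered carbon ring with four alternating C=C double bonds; a six-membered carbon ring with three alternating C=C double bonds.
The 8-membered ring has only sp² ring atoms; a planar conformation would have a fully conjugated π system of 8 electrons. But 8 = 4(2), which is 4n not 4n+2, so it is not aromatic (cyclooctatetraene) — cyclooctatetraene distorts into a non-planar tub to avoid antiaromaticity.
The 6-membered ring has a continuous p-orbital overlap around the ring; 3 ring double bonds give 6 π electrons. Since 6 = 4n+2 (n=1), it is aromatic (benzene).
1 of the 2 rings is aromatic. Total: 1.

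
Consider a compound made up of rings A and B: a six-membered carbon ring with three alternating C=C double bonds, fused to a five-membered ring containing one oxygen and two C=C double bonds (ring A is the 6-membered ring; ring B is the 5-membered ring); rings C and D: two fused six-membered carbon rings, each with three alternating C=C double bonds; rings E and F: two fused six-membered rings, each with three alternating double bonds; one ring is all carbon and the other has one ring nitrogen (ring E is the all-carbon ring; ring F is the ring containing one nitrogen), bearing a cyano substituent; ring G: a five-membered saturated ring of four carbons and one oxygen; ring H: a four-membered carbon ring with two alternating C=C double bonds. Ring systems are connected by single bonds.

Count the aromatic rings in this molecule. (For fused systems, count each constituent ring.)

Rings A and B form a fused bicyclic system (with one oxygen) with 9 sp² atoms and 10 π electrons from ring double bonds plus a heteroatom lone pair. 10 = 4(2)+2, so the system is aromatic and both rings count as aromatic (benzofuran).
Rings C and D form a fused bicyclic system with 10 sp² atoms and 10 π electrons from ring double bonds. 10 = 4(2)+2, so the system is aromatic and both rings count as aromatic (naphthalene).
Rings E and F form a fused bicyclic system (with one nitrogen) with 10 sp² atoms and 10 π electrons from ring double bonds. 10 = 4(2)+2, so the system is aromatic and both rings count as aromatic (quinoline).
Ring G has only sp³ atoms, so it is not fully conjugated — not aromatic (tetrahydrofuran).
Ring H has only sp² ring atoms; a planar conformation would have a fully conjugated π system of 4 electrons. But 4 = 4(1), which is 4n not 4n+2, so ring H is not aromatic (cyclobutadiene) — cyclobutadiene is antiaromatic and distorts to a rectangle.
Aromatic: A, B, C, D, E, F. Total: 6.

6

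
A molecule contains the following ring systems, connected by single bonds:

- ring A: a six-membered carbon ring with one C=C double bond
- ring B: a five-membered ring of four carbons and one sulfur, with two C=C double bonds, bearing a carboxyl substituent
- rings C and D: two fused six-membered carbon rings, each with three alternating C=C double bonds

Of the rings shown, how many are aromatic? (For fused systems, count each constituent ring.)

Ring A has four sp³ carbons, so it is not fully conjugated — not aromatic (cyclohexene).
Ring B has a continuous p-orbital overlap around the ring; 2 ring double bonds (4 π electrons) plus a heteroatom lone pair (2) give 6 π electrons. 6 = 4(1)+2, so ring B is aromatic (thiophene).
Rings C and D form a fused bicyclic system with 10 sp² atoms and 10 π electrons from ring double bonds. 10 = 4(2)+2, so the system is aromatic and both rings count as aromatic (naphthalene).
Aromatic: B, C, D. Total: 3.

3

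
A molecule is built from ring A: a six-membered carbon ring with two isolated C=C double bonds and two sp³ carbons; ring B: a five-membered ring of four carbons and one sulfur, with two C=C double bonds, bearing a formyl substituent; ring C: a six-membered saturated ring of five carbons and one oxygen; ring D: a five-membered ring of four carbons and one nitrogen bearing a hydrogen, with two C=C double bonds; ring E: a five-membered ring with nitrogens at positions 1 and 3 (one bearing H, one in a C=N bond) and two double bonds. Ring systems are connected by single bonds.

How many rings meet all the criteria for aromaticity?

3

Ring A has two sp³ carbons, so it is not fully conjugated — not aromatic (1,4-cyclohexadiene).
Ring B has a continuous p-orbital overlap around the ring; 2 ring double bonds (4 π electrons) plus a heteroatom lone pair (2) give 6 π electrons. 6 = 4(1)+2, so ring B is aromatic (thiophene).
Ring C has only sp³ atoms, so it is not fully conjugated — not aromatic (tetrahydropyran).
Ring D has a continuous p-orbital overlap around the ring; 2 ring double bonds (4 π electrons) plus a heteroatom lone pair (2) give 6 π electrons. 6 = 4(1)+2, so ring D is aromatic (pyrrole).
Ring E has a continuous p-orbital overlap around the ring; 2 ring double bonds (4 π electrons) plus a heteroatom lone pair (2) give 6 π electrons. That satisfies 4n+2 with n=1, so ring E is aromatic (imidazole).
Aromatic: B, D, E. Total: 3.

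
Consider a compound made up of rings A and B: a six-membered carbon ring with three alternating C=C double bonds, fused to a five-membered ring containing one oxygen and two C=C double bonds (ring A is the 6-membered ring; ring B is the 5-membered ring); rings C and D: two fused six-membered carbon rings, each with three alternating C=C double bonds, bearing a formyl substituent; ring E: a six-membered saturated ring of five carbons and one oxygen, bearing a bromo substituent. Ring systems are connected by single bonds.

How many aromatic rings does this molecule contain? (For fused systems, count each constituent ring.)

Rings A and B form a fused bicyclic system (with one oxygen) with 9 sp² atoms and 10 π electrons from ring double bonds plus a heteroatom lone pair. 10 = 4(2)+2, so the system is aromatic and both rings count as aromatic (benzofuran).
Rings C and D form a fused bicyclic system with 10 sp² atoms and 10 π electrons from ring double bonds. 10 = 4(2)+2, so the system is aromatic and both rings count as aromatic (naphthalene).
Ring E has only sp³ atoms, so it is not fully conjugated — not aromatic (tetrahydropyran).
Aromatic: A, B, C, D. Total: 4.

4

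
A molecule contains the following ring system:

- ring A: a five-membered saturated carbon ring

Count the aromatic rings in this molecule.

Ring A has only sp³ atoms, so it is not fully conjugated — not aromatic (cyclopentane).

0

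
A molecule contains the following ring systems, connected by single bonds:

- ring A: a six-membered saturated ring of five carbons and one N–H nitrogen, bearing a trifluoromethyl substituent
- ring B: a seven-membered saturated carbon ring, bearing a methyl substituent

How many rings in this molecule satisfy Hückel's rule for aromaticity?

Ring A has only sp³ atoms, so it is not fully conjugated — not aromatic (piperidine).
Ring B has only sp³ atoms, so it is not fully conjugated — not aromatic (cycloheptane).
No ring is aromatic. Total: 0.

0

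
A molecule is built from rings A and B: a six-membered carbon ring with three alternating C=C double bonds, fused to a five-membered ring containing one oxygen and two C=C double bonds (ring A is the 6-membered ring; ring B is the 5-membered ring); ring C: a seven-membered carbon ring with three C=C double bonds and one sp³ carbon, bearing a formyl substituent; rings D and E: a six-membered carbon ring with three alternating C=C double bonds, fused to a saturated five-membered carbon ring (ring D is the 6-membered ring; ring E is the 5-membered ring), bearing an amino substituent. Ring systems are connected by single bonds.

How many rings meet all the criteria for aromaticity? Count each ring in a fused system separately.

3

Rings A and B form a fused bicyclic system (with one oxygen) with 9 sp² atoms and 10 π electrons from ring double bonds plus a heteroatom lone pair. 10 = 4(2)+2, so the system is aromatic and both rings count as aromatic (benzofuran).
Ring C has one sp³ carbon, so it is not fully conjugated — not aromatic (cycloheptatriene).
Ring D has a continuous p-orbital overlap around the ring; 3 ring double bonds give 6 π electrons. Since 6 = 4n+2 (n=1), ring D is aromatic (benzene ring).
Ring E has three sp³ carbons, so it is not fully conjugated — not aromatic (cyclopentane ring).
Aromatic: A, B, D. Total: 3.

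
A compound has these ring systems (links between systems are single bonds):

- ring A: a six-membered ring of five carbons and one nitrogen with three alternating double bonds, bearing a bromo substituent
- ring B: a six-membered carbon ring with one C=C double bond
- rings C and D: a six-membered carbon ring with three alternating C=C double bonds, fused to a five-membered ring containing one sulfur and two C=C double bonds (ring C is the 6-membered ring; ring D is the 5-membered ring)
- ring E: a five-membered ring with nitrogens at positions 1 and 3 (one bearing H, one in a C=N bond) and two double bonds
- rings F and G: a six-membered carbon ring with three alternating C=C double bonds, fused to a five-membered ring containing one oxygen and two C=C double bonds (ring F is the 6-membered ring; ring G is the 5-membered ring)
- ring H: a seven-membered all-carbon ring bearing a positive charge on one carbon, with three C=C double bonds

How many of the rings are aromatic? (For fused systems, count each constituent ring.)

7

Ring A is fully conjugated (every ring atom contributes a p orbital); 3 ring double bonds give 6 π electrons. Since 6 = 4n+2 (n=1), ring A is aromatic (pyridine).
Ring B has four sp³ carbons, so it is not fully conjugated — not aromatic (cyclohexene).
Rings C and D form a fused bicyclic system (with one sulfur) with 9 sp² atoms and 10 π electrons from ring double bonds plus a heteroatom lone pair. 10 = 4(2)+2, so the system is aromatic and both rings count as aromatic (benzothiophene).
Ring E is fully conjugated (every ring atom contributes a p orbital); 2 ring double bonds (4 π electrons) plus a heteroatom lone pair (2) give 6 π electrons. 6 = 4(1)+2, so ring E is aromatic (imidazole).
Rings F and G form a fused bicyclic system (with one oxygen) with 9 sp² atoms and 10 π electrons from ring double bonds plus a heteroatom lone pair. 10 = 4(2)+2, so the system is aromatic and both rings count as aromatic (benzofuran).
Ring H is fully conjugated (every ring atom contributes a p orbital); 3 ring double bonds (6 π electrons) plus the carbocation's empty p orbital (0, but keeps the ring conjugated) give 6 π electrons. Since 6 = 4n+2 (n=1), ring H is aromatic (tropylium cation).
Aromatic: A, C, D, E, F, G, H. Total: 7.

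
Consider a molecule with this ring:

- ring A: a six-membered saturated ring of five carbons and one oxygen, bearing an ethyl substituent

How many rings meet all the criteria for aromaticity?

0

Ring A has only sp³ atoms, so it is not fully conjugated — not aromatic (tetrahydropyran).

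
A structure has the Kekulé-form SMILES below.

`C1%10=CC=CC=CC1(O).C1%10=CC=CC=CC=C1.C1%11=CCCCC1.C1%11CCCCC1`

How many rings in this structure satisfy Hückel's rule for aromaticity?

0

The SMILES encodes a seven-membered carbon ring with three C=C double bonds and one sp³ carbon; an eight-membered carbon ring with four alternating C=C double bonds; a six-membered carbon ring with one C=C double bond; a six-membered saturated carbon ring.
The 7-membered ring has one sp³ carbon, so it is not fully conjugated — not aromatic (cycloheptatriene).
The 8-membered ring has only sp² ring atoms; a planar conformation would have a fully conjugated π system of 8 electrons. But 8 = 4(2), which is 4n not 4n+2, so it is not aromatic (cyclooctatetraene) — cyclooctatetraene distorts into a non-planar tub to avoid antiaromaticity.
The 6-membered ring has four sp³ carbons, so it is not fully conjugated — not aromatic (cyclohexene).
The second 6-membered ring has only sp³ atoms, so it is not fully conjugated — not aromatic (cyclohexane).
None of the rings are aromatic. Total: 0.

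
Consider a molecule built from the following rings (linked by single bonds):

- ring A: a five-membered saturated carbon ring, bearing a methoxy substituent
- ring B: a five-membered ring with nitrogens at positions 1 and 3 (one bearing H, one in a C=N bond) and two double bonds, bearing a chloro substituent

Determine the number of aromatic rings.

1

Ring A has only sp³ atoms, so it is not fully conjugated — not aromatic (cyclopentane).
Ring B has a continuous p-orbital overlap around the ring; 2 ring double bonds (4 π electrons) plus a heteroatom lone pair (2) give 6 π electrons. That satisfies 4n+2 with n=1, so ring B is aromatic (imidazole).
Aromatic: B. Total: 1.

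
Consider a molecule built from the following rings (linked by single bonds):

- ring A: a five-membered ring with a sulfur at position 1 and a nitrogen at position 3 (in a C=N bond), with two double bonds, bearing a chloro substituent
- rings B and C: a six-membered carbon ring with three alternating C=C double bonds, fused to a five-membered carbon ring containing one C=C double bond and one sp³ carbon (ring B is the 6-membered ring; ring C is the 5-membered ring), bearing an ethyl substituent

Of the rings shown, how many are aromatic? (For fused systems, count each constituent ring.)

Ring A is fully conjugated (every ring atom contributes a p orbital); 2 ring double bonds (4 π electrons) plus a heteroatom lone pair (2) give 6 π electrons. Since 6 = 4n+2 (n=1), ring A is aromatic (thiazole).
Ring B is planar and fully conjugated; 3 ring double bonds give 6 π electrons. That satisfies 4n+2 with n=1, so ring B is aromatic (benzene ring).
Ring C has one sp³ carbon, so it is not fully conjugated — not aromatic (cyclopentene ring).
Aromatic: A, B. Total: 2.

2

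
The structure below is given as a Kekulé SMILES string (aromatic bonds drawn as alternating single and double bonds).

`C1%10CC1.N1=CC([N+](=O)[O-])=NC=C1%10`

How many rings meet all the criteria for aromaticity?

1

The SMILES encodes a three-membered saturated carbon ring; a six-membered ring with nitrogens at positions 1 and 4 and three alternating double bonds.
The 3-membered ring has only sp³ atoms, so it is not fully conjugated — not aromatic (cyclopropane).
The 6-membered ring with two nitrogens (1,4) has a continuous p-orbital overlap around the ring; 3 ring double bonds give 6 π electrons. Since 6 = 4n+2 (n=1), it is aromatic (pyrazine).
1 of the 2 rings is aromatic. Total: 1.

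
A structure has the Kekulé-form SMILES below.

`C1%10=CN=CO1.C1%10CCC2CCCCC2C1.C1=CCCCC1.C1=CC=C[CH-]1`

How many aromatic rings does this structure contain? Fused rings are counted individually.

2

The SMILES encodes a five-membered ring with an oxygen at position 1 and a nitrogen at position 3 (in a C=N bond), with two double bonds; two fused six-membered saturated carbon rings; a six-membered carbon ring with one C=C double bond; a five-membered all-carbon ring bearing a negative charge on one carbon, with two C=C double bonds.
The 5-membered ring with one oxygen and one =N– has a continuous p-orbital overlap around the ring; 2 ring double bonds (4 π electrons) plus a heteroatom lone pair (2) give 6 π electrons. 6 = 4(1)+2, so it is aromatic (oxazole).
The 6-membered ring has only sp³ atoms, so it is not fully conjugated — not aromatic (cyclohexane ring).
The second 6-membered ring has only sp³ atoms, so it is not fully conjugated — not aromatic (cyclohexane ring).
The third 6-membered ring has four sp³ carbons, so it is not fully conjugated — not aromatic (cyclohexene).
The 5-membered ring is fully conjugated (every ring atom contributes a p orbital); 2 ring double bonds (4 π electrons) plus the carbanion lone pair (2) give 6 π electrons. Since 6 = 4n+2 (n=1), it is aromatic (cyclopentadienyl anion).
2 of the 5 rings are aromatic. Total: 2.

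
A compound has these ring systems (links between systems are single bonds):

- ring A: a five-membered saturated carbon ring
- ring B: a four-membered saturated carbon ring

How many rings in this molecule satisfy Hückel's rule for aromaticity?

0

Ring A has only sp³ atoms, so it is not fully conjugated — not aromatic (cyclopentane).
Ring B has only sp³ atoms, so it is not fully conjugated — not aromatic (cyclobutane).
No ring is aromatic. Total: 0.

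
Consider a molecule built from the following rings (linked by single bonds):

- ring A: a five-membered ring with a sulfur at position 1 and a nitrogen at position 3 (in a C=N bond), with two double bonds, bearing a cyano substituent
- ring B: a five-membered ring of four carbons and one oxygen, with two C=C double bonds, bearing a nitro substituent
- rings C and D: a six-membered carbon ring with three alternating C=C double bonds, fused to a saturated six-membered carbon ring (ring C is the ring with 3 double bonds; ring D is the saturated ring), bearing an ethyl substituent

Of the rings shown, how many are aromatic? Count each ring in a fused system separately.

3

Ring A is planar and fully conjugated; 2 ring double bonds (4 π electrons) plus a heteroatom lone pair (2) give 6 π electrons. 6 = 4(1)+2, so ring A is aromatic (thiazole).
Ring B is planar and fully conjugated; 2 ring double bonds (4 π electrons) plus a heteroatom lone pair (2) give 6 π electrons. 6 = 4(1)+2, so ring B is aromatic (furan).
Ring C has a continuous p-orbital overlap around the ring; 3 ring double bonds give 6 π electrons. That satisfies 4n+2 with n=1, so ring C is aromatic (benzene ring).
Ring D has four sp³ carbons, so it is not fully conjugated — not aromatic (cyclohexane ring).
Aromatic: A, B, C. Total: 3.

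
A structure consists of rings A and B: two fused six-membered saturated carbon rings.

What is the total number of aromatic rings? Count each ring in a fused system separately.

Ring A has only sp³ atoms, so it is not fully conjugated — not aromatic (cyclohexane ring).
Ring B has only sp³ atoms, so it is not fully conjugated — not aromatic (cyclohexane ring).
No ring is aromatic. Total: 0.

0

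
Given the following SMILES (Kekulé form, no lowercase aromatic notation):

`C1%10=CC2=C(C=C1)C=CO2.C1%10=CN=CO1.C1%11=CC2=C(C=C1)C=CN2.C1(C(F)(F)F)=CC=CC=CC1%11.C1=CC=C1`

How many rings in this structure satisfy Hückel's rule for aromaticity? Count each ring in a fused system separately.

5

The SMILES encodes a six-membered carbon ring with three alternating C=C double bonds, fused to a five-membered ring containing one oxygen and two C=C double bonds; a five-membered ring with an oxygen at position 1 and a nitrogen at position 3 (in a C=N bond), with two double bonds; a six-membered carbon ring with three alternating C=C double bonds, fused to a five-membered ring containing one N–H nitrogen and two C=C double bonds; a seven-membered carbon ring with three C=C double bonds and one sp³ carbon; a four-membered carbon ring with two alternating C=C double bonds.
The fused 6/5-membered bicyclic (with one oxygen) is a single π system with 9 sp² atoms and 10 π electrons from ring double bonds plus a heteroatom lone pair. 10 = 4(2)+2, so the system is aromatic and both rings count as aromatic (benzofuran).
The 5-membered ring with one oxygen and one =N– is fully conjugated (every ring atom contributes a p orbital); 2 ring double bonds (4 π electrons) plus a heteroatom lone pair (2) give 6 π electrons. Since 6 = 4n+2 (n=1), it is aromatic (oxazole).
The fused 6/5-membered bicyclic (with one N–H) is a single π system with 9 sp² atoms and 10 π electrons from ring double bonds plus a heteroatom lone pair. 10 = 4(2)+2, so the system is aromatic and both rings count as aromatic (indole).
The 7-membered ring has one sp³ carbon, so it is not fully conjugated — not aromatic (cycloheptatriene).
The 4-membered ring has only sp² ring atoms; a planar conformation would have a fully conjugated π system of 4 electrons. But 4 = 4(1), which is 4n not 4n+2, so it is not aromatic (cyclobutadiene) — cyclobutadiene is antiaromatic and distorts to a rectangle.
5 of the 7 rings are aromatic. Total: 5.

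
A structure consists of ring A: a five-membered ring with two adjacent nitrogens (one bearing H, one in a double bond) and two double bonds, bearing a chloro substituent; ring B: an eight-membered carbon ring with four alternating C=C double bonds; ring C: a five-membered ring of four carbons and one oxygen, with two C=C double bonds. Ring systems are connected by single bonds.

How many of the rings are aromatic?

Ring A is planar and fully conjugated; 2 ring double bonds (4 π electrons) plus a heteroatom lone pair (2) give 6 π electrons. Since 6 = 4n+2 (n=1), ring A is aromatic (pyrazole).
Ring B has only sp² ring atoms; a planar conformation would have a fully conjugated π system of 8 electrons. But 8 = 4(2), which is 4n not 4n+2, so ring B is not aromatic (cyclooctatetraene) — cyclooctatetraene distorts into a non-planar tub to avoid antiaromaticity.
Ring C is fully conjugated (every ring atom contributes a p orbital); 2 ring double bonds (4 π electrons) plus a heteroatom lone pair (2) give 6 π electrons. Since 6 = 4n+2 (n=1), ring C is aromatic (furan).
Aromatic: A, C. Total: 2.

2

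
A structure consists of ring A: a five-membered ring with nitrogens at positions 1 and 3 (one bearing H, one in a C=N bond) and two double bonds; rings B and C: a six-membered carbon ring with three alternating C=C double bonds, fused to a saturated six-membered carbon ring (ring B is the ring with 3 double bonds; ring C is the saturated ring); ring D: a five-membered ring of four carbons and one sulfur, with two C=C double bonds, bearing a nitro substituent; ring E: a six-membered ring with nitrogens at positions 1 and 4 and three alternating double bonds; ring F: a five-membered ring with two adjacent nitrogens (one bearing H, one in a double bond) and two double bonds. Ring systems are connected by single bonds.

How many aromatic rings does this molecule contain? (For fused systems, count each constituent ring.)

5

Ring A is planar and fully conjugated; 2 ring double bonds (4 π electrons) plus a heteroatom lone pair (2) give 6 π electrons. 6 = 4(1)+2, so ring A is aromatic (imidazole).
Ring B is planar and fully conjugated; 3 ring double bonds give 6 π electrons. 6 = 4(1)+2, so ring B is aromatic (benzene ring).
Ring C has four sp³ carbons, so it is not fully conjugated — not aromatic (cyclohexane ring).
Ring D is planar and fully conjugated; 2 ring double bonds (4 π electrons) plus a heteroatom lone pair (2) give 6 π electrons. That satisfies 4n+2 with n=1, so ring D is aromatic (thiophene).
Ring E is planar and fully conjugated; 3 ring double bonds give 6 π electrons. Since 6 = 4n+2 (n=1), ring E is aromatic (pyrazine).
Ring F has a continuous p-orbital overlap around the ring; 2 ring double bonds (4 π electrons) plus a heteroatom lone pair (2) give 6 π electrons. That satisfies 4n+2 with n=1, so ring F is aromatic (pyrazole).
Aromatic: A, B, D, E, F. Total: 5.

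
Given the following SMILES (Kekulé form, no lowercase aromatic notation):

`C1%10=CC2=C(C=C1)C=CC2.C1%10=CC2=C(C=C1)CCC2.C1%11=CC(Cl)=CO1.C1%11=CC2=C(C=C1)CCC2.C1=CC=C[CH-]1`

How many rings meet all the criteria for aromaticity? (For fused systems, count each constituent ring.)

The SMILES encodes a six-membered carbon ring with three alternating C=C double bonds, fused to a five-membered carbon ring containing one C=C double bond and one sp³ carbon; a six-membered carbon ring with three alternating C=C double bonds, fused to a saturated five-membered carbon ring; a five-membered ring of four carbons and one oxygen, with two C=C double bonds; a six-membered carbon ring with three alternating C=C double bonds, fused to a saturated five-membered carbon ring; a five-membered all-carbon ring bearing a negative charge on one carbon, with two C=C double bonds.
The 6-membered ring is planar and fully conjugated; 3 ring double bonds give 6 π electrons. That satisfies 4n+2 with n=1, so it is aromatic (benzene ring).
The 5-membered ring has one sp³ carbon, so it is not fully conjugated — not aromatic (cyclopentene ring).
The second 6-membered ring has a continuous p-orbital overlap around the ring; 3 ring double bonds give 6 π electrons. 6 = 4(1)+2, so it is aromatic (benzene ring).
The second 5-membered ring has three sp³ carbons, so it is not fully conjugated — not aromatic (cyclopentane ring).
The 5-membered ring with one oxygen is fully conjugated (every ring atom contributes a p orbital); 2 ring double bonds (4 π electrons) plus a heteroatom lone pair (2) give 6 π electrons. Since 6 = 4n+2 (n=1), it is aromatic (furan).
The third 6-membered ring has a continuous p-orbital overlap around the ring; 3 ring double bonds give 6 π electrons. Since 6 = 4n+2 (n=1), it is aromatic (benzene ring).
The third 5-membered ring has three sp³ carbons, so it is not fully conjugated — not aromatic (cyclopentane ring).
The fourth 5-membered ring is planar and fully conjugated; 2 ring double bonds (4 π electrons) plus the carbanion lone pair (2) give 6 π electrons. Since 6 = 4n+2 (n=1), it is aromatic (cyclopentadienyl anion).
5 of the 8 rings are aromatic. Total: 5.

5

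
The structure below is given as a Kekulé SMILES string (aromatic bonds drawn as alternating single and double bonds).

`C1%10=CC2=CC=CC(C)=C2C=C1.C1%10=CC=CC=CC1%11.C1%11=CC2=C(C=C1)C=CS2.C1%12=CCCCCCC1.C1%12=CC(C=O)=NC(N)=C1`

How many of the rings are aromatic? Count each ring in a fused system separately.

5

The SMILES encodes two fused six-membered carbon rings, each with three alternating C=C double bonds; a seven-membered carbon ring with three C=C double bonds and one sp³ carbon; a six-membered carbon ring with three alternating C=C double bonds, fused to a five-membered ring containing one sulfur and two C=C double bonds; an eight-membered carbon ring with one C=C double bond; a six-membered ring of five carbons and one nitrogen with three alternating double bonds.
The fused 6/6-membered bicyclic is a single π system with 10 sp² atoms and 10 π electrons from ring double bonds. 10 = 4(2)+2, so the system is aromatic and both rings count as aromatic (naphthalene).
The 7-membered ring has one sp³ carbon, so it is not fully conjugated — not aromatic (cycloheptatriene).
The fused 6/5-membered bicyclic (with one sulfur) is a single π system with 9 sp² atoms and 10 π electrons from ring double bonds plus a heteroatom lone pair. 10 = 4(2)+2, so the system is aromatic and both rings count as aromatic (benzothiophene).
The 8-membered ring has six sp³ carbons, so it is not fully conjugated — not aromatic (cyclooctene).
The 6-membered ring with one nitrogen has a continuous p-orbital overlap around the ring; 3 ring double bonds give 6 π electrons. That satisfies 4n+2 with n=1, so it is aromatic (pyridine).
5 of the 7 rings are aromatic. Total: 5.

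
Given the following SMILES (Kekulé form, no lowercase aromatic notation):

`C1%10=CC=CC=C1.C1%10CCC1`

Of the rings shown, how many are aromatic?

1

The SMILES encodes a six-membered carbon ring with three alternating C=C double bonds; a four-membered saturated carbon ring.
The 6-membered ring is planar and fully conjugated; 3 ring double bonds give 6 π electrons. That satisfies 4n+2 with n=1, so it is aromatic (benzene).
The 4-membered ring has only sp³ atoms, so it is not fully conjugated — not aromatic (cyclobutane).
1 of the 2 rings is aromatic. Total: 1.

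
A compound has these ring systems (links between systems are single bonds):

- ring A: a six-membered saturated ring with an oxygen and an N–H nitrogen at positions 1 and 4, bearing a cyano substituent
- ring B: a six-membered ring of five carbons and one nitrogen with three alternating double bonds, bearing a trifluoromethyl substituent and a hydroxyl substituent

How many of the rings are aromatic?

Ring A has only sp³ atoms, so it is not fully conjugated — not aromatic (morpholine).
Ring B is fully conjugated (every ring atom contributes a p orbital); 3 ring double bonds give 6 π electrons. Since 6 = 4n+2 (n=1), ring B is aromatic (pyridine).
Aromatic: B. Total: 1.

1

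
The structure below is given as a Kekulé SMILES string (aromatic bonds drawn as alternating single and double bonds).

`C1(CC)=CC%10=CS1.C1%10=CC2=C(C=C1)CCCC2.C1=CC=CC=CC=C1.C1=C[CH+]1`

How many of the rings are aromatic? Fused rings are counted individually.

3

The SMILES encodes a five-membered ring of four carbons and one sulfur, with two C=C double bonds; a six-membered carbon ring with three alternating C=C double bonds, fused to a saturated six-membered carbon ring; an eight-membered carbon ring with four alternating C=C double bonds; a three-membered all-carbon ring bearing a positive charge on one carbon, with one C=C double bond.
The 5-membered ring with one sulfur is planar and fully conjugated; 2 ring double bonds (4 π electrons) plus a heteroatom lone pair (2) give 6 π electrons. 6 = 4(1)+2, so it is aromatic (thiophene).
The 6-membered ring is fully conjugated (every ring atom contributes a p orbital); 3 ring double bonds give 6 π electrons. That satisfies 4n+2 with n=1, so it is aromatic (benzene ring).
The second 6-membered ring has four sp³ carbons, so it is not fully conjugated — not aromatic (cyclohexane ring).
The 8-membered ring has only sp² ring atoms; a planar conformation would have a fully conjugated π system of 8 electrons. But 8 = 4(2), which is 4n not 4n+2, so it is not aromatic (cyclooctatetraene) — cyclooctatetraene distorts into a non-planar tub to avoid antiaromaticity.
The 3-membered ring has a continuous p-orbital overlap around the ring; 1 ring double bond (2 π electrons) plus the carbocation's empty p orbital (0, but keeps the ring conjugated) give 2 π electrons. Since 2 = 4n+2 (n=0), it is aromatic (cyclopropenyl cation).
3 of the 5 rings are aromatic. Total: 3.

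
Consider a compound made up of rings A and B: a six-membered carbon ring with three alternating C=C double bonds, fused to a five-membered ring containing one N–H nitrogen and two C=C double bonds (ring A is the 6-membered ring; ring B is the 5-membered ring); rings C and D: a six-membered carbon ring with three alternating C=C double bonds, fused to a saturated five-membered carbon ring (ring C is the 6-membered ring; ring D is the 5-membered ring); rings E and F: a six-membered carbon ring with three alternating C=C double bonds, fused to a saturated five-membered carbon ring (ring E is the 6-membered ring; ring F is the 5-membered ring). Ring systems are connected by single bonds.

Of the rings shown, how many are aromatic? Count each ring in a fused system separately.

Rings A and B form a fused bicyclic system (with one N–H) with 9 sp² atoms and 10 π electrons from ring double bonds plus a heteroatom lone pair. 10 = 4(2)+2, so the system is aromatic and both rings count as aromatic (indole).
Ring C is fully conjugated (every ring atom contributes a p orbital); 3 ring double bonds give 6 π electrons. 6 = 4(1)+2, so ring C is aromatic (benzene ring).
Ring D has three sp³ carbons, so it is not fully conjugated — not aromatic (cyclopentane ring).
Ring E is planar and fully conjugated; 3 ring double bonds give 6 π electrons. That satisfies 4n+2 with n=1, so ring E is aromatic (benzene ring).
Ring F has three sp³ carbons, so it is not fully conjugated — not aromatic (cyclopentane ring).
Aromatic: A, B, C, E. Total: 4.

4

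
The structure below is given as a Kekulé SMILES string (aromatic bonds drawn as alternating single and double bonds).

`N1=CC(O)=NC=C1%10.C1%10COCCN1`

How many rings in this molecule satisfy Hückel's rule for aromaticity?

The SMILES encodes a six-membered ring with nitrogens at positions 1 and 4 and three alternating double bonds; a six-membered saturated ring with an oxygen and an N–H nitrogen at positions 1 and 4.
The 6-membered ring with two nitrogens (1,4) is fully conjugated (every ring atom contributes a p orbital); 3 ring double bonds give 6 π electrons. That satisfies 4n+2 with n=1, so it is aromatic (pyrazine).
The 6-membered ring with one oxygen and one N–H (1,4) has only sp³ atoms, so it is not fully conjugated — not aromatic (morpholine).
1 of the 2 rings is aromatic. Total: 1.

1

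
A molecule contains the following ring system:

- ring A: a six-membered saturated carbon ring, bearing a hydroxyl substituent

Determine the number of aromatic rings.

0

Ring A has only sp³ atoms, so it is not fully conjugated — not aromatic (cyclohexane).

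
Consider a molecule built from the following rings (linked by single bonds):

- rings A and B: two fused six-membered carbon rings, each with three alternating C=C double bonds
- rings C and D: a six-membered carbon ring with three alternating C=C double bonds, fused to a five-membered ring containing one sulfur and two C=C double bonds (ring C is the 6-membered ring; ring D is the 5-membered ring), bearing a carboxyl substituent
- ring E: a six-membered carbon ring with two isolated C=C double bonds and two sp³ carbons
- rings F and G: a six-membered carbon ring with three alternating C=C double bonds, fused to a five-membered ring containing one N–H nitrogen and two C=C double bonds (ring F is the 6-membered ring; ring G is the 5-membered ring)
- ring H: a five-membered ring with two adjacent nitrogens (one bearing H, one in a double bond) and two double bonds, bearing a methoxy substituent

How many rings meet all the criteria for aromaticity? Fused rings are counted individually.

Rings A and B form a fused bicyclic system with 10 sp² atoms and 10 π electrons from ring double bonds. 10 = 4(2)+2, so the system is aromatic and both rings count as aromatic (naphthalene).
Rings C and D form a fused bicyclic system (with one sulfur) with 9 sp² atoms and 10 π electrons from ring double bonds plus a heteroatom lone pair. 10 = 4(2)+2, so the system is aromatic and both rings count as aromatic (benzothiophene).
Ring E has two sp³ carbons, so it is not fully conjugated — not aromatic (1,4-cyclohexadiene).
Rings F and G form a fused bicyclic system (with one N–H) with 9 sp² atoms and 10 π electrons from ring double bonds plus a heteroatom lone pair. 10 = 4(2)+2, so the system is aromatic and both rings count as aromatic (indole).
Ring H has a continuous p-orbital overlap around the ring; 2 ring double bonds (4 π electrons) plus a heteroatom lone pair (2) give 6 π electrons. Since 6 = 4n+2 (n=1), ring H is aromatic (pyrazole).
Aromatic: A, B, C, D, F, G, H. Total: 7.

7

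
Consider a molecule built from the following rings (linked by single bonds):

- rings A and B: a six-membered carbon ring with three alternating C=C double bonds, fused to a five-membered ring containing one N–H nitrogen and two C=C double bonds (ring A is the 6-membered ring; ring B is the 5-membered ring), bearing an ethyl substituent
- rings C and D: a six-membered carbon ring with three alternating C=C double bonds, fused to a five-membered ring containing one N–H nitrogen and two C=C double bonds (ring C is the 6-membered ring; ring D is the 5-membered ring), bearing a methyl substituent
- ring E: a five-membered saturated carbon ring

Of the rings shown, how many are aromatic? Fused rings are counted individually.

Rings A and B form a fused bicyclic system (with one N–H) with 9 sp² atoms and 10 π electrons from ring double bonds plus a heteroatom lone pair. 10 = 4(2)+2, so the system is aromatic and both rings count as aromatic (indole).
Rings C and D form a fused bicyclic system (with one N–H) with 9 sp² atoms and 10 π electrons from ring double bonds plus a heteroatom lone pair. 10 = 4(2)+2, so the system is aromatic and both rings count as aromatic (indole).
Ring E has only sp³ atoms, so it is not fully conjugated — not aromatic (cyclopentane).
Aromatic: A, B, C, D. Total: 4.

4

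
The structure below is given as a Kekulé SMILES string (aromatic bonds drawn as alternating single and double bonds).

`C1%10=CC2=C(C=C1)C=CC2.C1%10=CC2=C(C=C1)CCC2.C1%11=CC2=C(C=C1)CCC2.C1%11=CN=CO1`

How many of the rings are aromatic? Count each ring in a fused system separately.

The SMILES encodes a six-membered carbon ring with three alternating C=C double bonds, fused to a five-membered carbon ring containing one C=C double bond and one sp³ carbon; a six-membered carbon ring with three alternating C=C double bonds, fused to a saturated five-membered carbon ring; a six-membered carbon ring with three alternating C=C double bonds, fused to a saturated five-membered carbon ring; a five-membered ring with an oxygen at position 1 and a nitrogen at position 3 (in a C=N bond), with two double bonds.
The 6-membered ring has a continuous p-orbital overlap around the ring; 3 ring double bonds give 6 π electrons. Since 6 = 4n+2 (n=1), it is aromatic (benzene ring).
The 5-membered ring has one sp³ carbon, so it is not fully conjugated — not aromatic (cyclopentene ring).
The second 6-membered ring is fully conjugated (every ring atom contributes a p orbital); 3 ring double bonds give 6 π electrons. 6 = 4(1)+2, so it is aromatic (benzene ring).
The second 5-membered ring has three sp³ carbons, so it is not fully conjugated — not aromatic (cyclopentane ring).
The third 6-membered ring has a continuous p-orbital overlap around the ring; 3 ring double bonds give 6 π electrons. That satisfies 4n+2 with n=1, so it is aromatic (benzene ring).
The third 5-membered ring has three sp³ carbons, so it is not fully conjugated — not aromatic (cyclopentane ring).
The 5-membered ring with one oxygen and one =N– has a continuous p-orbital overlap around the ring; 2 ring double bonds (4 π electrons) plus a heteroatom lone pair (2) give 6 π electrons. Since 6 = 4n+2 (n=1), it is aromatic (oxazole).
4 of the 7 rings are aromatic. Total: 4.

4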